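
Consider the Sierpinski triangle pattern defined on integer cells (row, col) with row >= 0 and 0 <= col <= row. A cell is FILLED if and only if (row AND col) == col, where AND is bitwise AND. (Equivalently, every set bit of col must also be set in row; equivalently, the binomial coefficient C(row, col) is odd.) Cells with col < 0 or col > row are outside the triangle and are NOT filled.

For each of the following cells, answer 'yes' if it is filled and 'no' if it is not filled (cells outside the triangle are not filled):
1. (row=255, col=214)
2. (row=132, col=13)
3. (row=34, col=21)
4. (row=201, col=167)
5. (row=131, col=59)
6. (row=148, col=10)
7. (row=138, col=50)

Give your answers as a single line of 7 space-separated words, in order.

(255,214): row=0b11111111, col=0b11010110, row AND col = 0b11010110 = 214; 214 == 214 -> filled
(132,13): row=0b10000100, col=0b1101, row AND col = 0b100 = 4; 4 != 13 -> empty
(34,21): row=0b100010, col=0b10101, row AND col = 0b0 = 0; 0 != 21 -> empty
(201,167): row=0b11001001, col=0b10100111, row AND col = 0b10000001 = 129; 129 != 167 -> empty
(131,59): row=0b10000011, col=0b111011, row AND col = 0b11 = 3; 3 != 59 -> empty
(148,10): row=0b10010100, col=0b1010, row AND col = 0b0 = 0; 0 != 10 -> empty
(138,50): row=0b10001010, col=0b110010, row AND col = 0b10 = 2; 2 != 50 -> empty

Answer: yes no no no no no no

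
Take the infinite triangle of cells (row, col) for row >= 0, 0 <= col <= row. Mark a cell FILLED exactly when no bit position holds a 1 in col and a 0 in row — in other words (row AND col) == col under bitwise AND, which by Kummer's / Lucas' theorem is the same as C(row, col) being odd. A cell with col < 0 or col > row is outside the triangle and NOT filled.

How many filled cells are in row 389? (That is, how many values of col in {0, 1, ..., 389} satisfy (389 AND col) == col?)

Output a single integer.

389 in binary = 110000101
popcount(389) = number of 1-bits in 110000101 = 4
A col c satisfies (389 AND c) == c iff every set bit of c is also set in 389; each of the 4 set bits of 389 can independently be on or off in c.
count = 2^4 = 16

Answer: 16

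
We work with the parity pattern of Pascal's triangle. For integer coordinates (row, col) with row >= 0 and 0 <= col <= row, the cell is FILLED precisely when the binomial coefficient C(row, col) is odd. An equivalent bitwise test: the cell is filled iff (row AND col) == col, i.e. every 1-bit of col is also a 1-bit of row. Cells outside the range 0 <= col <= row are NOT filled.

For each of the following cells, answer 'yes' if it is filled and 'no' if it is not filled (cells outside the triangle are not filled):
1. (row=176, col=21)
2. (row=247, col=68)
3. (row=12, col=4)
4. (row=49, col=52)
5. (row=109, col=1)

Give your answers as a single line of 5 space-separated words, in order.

(176,21): row=0b10110000, col=0b10101, row AND col = 0b10000 = 16; 16 != 21 -> empty
(247,68): row=0b11110111, col=0b1000100, row AND col = 0b1000100 = 68; 68 == 68 -> filled
(12,4): row=0b1100, col=0b100, row AND col = 0b100 = 4; 4 == 4 -> filled
(49,52): col outside [0, 49] -> not filled
(109,1): row=0b1101101, col=0b1, row AND col = 0b1 = 1; 1 == 1 -> filled

Answer: no yes yes no yes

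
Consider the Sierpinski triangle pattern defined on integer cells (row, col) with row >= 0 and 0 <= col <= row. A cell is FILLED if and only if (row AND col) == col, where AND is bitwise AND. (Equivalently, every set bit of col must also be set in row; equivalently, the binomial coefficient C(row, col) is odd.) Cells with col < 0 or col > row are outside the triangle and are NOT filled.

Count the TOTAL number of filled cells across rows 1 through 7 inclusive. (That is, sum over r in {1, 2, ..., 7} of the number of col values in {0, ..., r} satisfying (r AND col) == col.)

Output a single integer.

r1=1 pc1: +2 =2
r2=10 pc1: +2 =4
r3=11 pc2: +4 =8
r4=100 pc1: +2 =10
r5=101 pc2: +4 =14
r6=110 pc2: +4 =18
r7=111 pc3: +8 =26

Answer: 26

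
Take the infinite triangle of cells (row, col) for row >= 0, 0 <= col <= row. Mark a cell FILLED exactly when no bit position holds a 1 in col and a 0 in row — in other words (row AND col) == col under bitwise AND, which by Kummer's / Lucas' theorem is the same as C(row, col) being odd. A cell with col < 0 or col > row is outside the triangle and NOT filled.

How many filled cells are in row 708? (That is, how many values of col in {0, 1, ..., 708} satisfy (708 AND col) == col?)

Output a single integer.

Answer: 16

Derivation:
708 in binary = 1011000100
popcount(708) = number of 1-bits in 1011000100 = 4
A col c satisfies (708 AND c) == c iff every set bit of c is also set in 708; each of the 4 set bits of 708 can independently be on or off in c.
count = 2^4 = 16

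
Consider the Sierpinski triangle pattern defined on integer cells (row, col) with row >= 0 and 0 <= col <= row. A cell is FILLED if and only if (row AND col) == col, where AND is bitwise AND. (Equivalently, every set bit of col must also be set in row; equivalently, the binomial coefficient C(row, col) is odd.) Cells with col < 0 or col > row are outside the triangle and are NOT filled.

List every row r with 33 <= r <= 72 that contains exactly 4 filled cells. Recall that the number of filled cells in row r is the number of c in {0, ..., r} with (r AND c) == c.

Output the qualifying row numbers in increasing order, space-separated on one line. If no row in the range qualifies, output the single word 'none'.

Row r has 2^popcount(r) filled cells, so we need popcount(r) = log2(4) = 2.
Scan r = 33..72 and keep those with exactly 2 one-bits:
r=33=100001 popcount=2 -> KEEP
r=34=100010 popcount=2 -> KEEP
r=35=100011 popcount=3 -> skip
r=36=100100 popcount=2 -> KEEP
r=37=100101 popcount=3 -> skip
r=38=100110 popcount=3 -> skip
r=39=100111 popcount=4 -> skip
r=40=101000 popcount=2 -> KEEP
r=41=101001 popcount=3 -> skip
r=42=101010 popcount=3 -> skip
r=43=101011 popcount=4 -> skip
r=44=101100 popcount=3 -> skip
r=45=101101 popcount=4 -> skip
r=46=101110 popcount=4 -> skip
r=47=101111 popcount=5 -> skip
r=48=110000 popcount=2 -> KEEP
r=49=110001 popcount=3 -> skip
r=50=110010 popcount=3 -> skip
r=51=110011 popcount=4 -> skip
r=52=110100 popcount=3 -> skip
r=53=110101 popcount=4 -> skip
r=54=110110 popcount=4 -> skip
r=55=110111 popcount=5 -> skip
r=56=111000 popcount=3 -> skip
r=57=111001 popcount=4 -> skip
r=58=111010 popcount=4 -> skip
r=59=111011 popcount=5 -> skip
r=60=111100 popcount=4 -> skip
r=61=111101 popcount=5 -> skip
r=62=111110 popcount=5 -> skip
r=63=111111 popcount=6 -> skip
r=64=1000000 popcount=1 -> skip
r=65=1000001 popcount=2 -> KEEP
r=66=1000010 popcount=2 -> KEEP
r=67=1000011 popcount=3 -> skip
r=68=1000100 popcount=2 -> KEEP
r=69=1000101 popcount=3 -> skip
r=70=1000110 popcount=3 -> skip
r=71=1000111 popcount=4 -> skip
r=72=1001000 popcount=2 -> KEEP
Kept rows: 33 34 36 40 48 65 66 68 72

Answer: 33 34 36 40 48 65 66 68 72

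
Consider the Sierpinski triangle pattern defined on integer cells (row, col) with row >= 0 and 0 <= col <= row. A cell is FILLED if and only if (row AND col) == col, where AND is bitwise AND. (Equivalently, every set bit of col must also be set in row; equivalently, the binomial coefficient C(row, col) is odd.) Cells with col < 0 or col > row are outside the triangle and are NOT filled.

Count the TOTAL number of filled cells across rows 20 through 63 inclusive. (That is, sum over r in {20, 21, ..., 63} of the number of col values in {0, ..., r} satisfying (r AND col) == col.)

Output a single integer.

r20=10100 pc2: +4 =4
r21=10101 pc3: +8 =12
r22=10110 pc3: +8 =20
r23=10111 pc4: +16 =36
r24=11000 pc2: +4 =40
r25=11001 pc3: +8 =48
r26=11010 pc3: +8 =56
r27=11011 pc4: +16 =72
r28=11100 pc3: +8 =80
r29=11101 pc4: +16 =96
r30=11110 pc4: +16 =112
r31=11111 pc5: +32 =144
r32=100000 pc1: +2 =146
r33=100001 pc2: +4 =150
r34=100010 pc2: +4 =154
r35=100011 pc3: +8 =162
r36=100100 pc2: +4 =166
r37=100101 pc3: +8 =174
r38=100110 pc3: +8 =182
r39=100111 pc4: +16 =198
r40=101000 pc2: +4 =202
r41=101001 pc3: +8 =210
r42=101010 pc3: +8 =218
r43=101011 pc4: +16 =234
r44=101100 pc3: +8 =242
r45=101101 pc4: +16 =258
r46=101110 pc4: +16 =274
r47=101111 pc5: +32 =306
r48=110000 pc2: +4 =310
r49=110001 pc3: +8 =318
r50=110010 pc3: +8 =326
r51=110011 pc4: +16 =342
r52=110100 pc3: +8 =350
r53=110101 pc4: +16 =366
r54=110110 pc4: +16 =382
r55=110111 pc5: +32 =414
r56=111000 pc3: +8 =422
r57=111001 pc4: +16 =438
r58=111010 pc4: +16 =454
r59=111011 pc5: +32 =486
r60=111100 pc4: +16 =502
r61=111101 pc5: +32 =534
r62=111110 pc5: +32 =566
r63=111111 pc6: +64 =630

Answer: 630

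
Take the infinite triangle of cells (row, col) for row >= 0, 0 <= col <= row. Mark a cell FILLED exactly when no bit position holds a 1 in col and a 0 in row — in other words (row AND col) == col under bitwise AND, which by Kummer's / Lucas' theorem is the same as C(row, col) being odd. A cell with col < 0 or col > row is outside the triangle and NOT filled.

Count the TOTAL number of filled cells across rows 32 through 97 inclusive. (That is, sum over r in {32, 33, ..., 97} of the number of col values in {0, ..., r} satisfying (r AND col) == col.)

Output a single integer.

Answer: 984

Derivation:
r32=100000 pc1: +2 =2
r33=100001 pc2: +4 =6
r34=100010 pc2: +4 =10
r35=100011 pc3: +8 =18
r36=100100 pc2: +4 =22
r37=100101 pc3: +8 =30
r38=100110 pc3: +8 =38
r39=100111 pc4: +16 =54
r40=101000 pc2: +4 =58
r41=101001 pc3: +8 =66
r42=101010 pc3: +8 =74
r43=101011 pc4: +16 =90
r44=101100 pc3: +8 =98
r45=101101 pc4: +16 =114
r46=101110 pc4: +16 =130
r47=101111 pc5: +32 =162
r48=110000 pc2: +4 =166
r49=110001 pc3: +8 =174
r50=110010 pc3: +8 =182
r51=110011 pc4: +16 =198
r52=110100 pc3: +8 =206
r53=110101 pc4: +16 =222
r54=110110 pc4: +16 =238
r55=110111 pc5: +32 =270
r56=111000 pc3: +8 =278
r57=111001 pc4: +16 =294
r58=111010 pc4: +16 =310
r59=111011 pc5: +32 =342
r60=111100 pc4: +16 =358
r61=111101 pc5: +32 =390
r62=111110 pc5: +32 =422
r63=111111 pc6: +64 =486
r64=1000000 pc1: +2 =488
r65=1000001 pc2: +4 =492
r66=1000010 pc2: +4 =496
r67=1000011 pc3: +8 =504
r68=1000100 pc2: +4 =508
r69=1000101 pc3: +8 =516
r70=1000110 pc3: +8 =524
r71=1000111 pc4: +16 =540
r72=1001000 pc2: +4 =544
r73=1001001 pc3: +8 =552
r74=1001010 pc3: +8 =560
r75=1001011 pc4: +16 =576
r76=1001100 pc3: +8 =584
r77=1001101 pc4: +16 =600
r78=1001110 pc4: +16 =616
r79=1001111 pc5: +32 =648
r80=1010000 pc2: +4 =652
r81=1010001 pc3: +8 =660
r82=1010010 pc3: +8 =668
r83=1010011 pc4: +16 =684
r84=1010100 pc3: +8 =692
r85=1010101 pc4: +16 =708
r86=1010110 pc4: +16 =724
r87=1010111 pc5: +32 =756
r88=1011000 pc3: +8 =764
r89=1011001 pc4: +16 =780
r90=1011010 pc4: +16 =796
r91=1011011 pc5: +32 =828
r92=1011100 pc4: +16 =844
r93=1011101 pc5: +32 =876
r94=1011110 pc5: +32 =908
r95=1011111 pc6: +64 =972
r96=1100000 pc2: +4 =976
r97=1100001 pc3: +8 =984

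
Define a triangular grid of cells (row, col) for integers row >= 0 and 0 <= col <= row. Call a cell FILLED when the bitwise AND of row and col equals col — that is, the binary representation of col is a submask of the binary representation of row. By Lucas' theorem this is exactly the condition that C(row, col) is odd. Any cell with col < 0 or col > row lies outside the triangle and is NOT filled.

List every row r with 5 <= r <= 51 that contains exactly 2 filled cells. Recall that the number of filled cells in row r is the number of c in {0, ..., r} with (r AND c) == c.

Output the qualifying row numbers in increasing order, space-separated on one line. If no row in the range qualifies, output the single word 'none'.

Row r has 2^popcount(r) filled cells, so we need popcount(r) = log2(2) = 1.
Scan r = 5..51 and keep those with exactly 1 one-bits:
r=5=101 popcount=2 -> skip
r=6=110 popcount=2 -> skip
r=7=111 popcount=3 -> skip
r=8=1000 popcount=1 -> KEEP
r=9=1001 popcount=2 -> skip
r=10=1010 popcount=2 -> skip
r=11=1011 popcount=3 -> skip
r=12=1100 popcount=2 -> skip
r=13=1101 popcount=3 -> skip
r=14=1110 popcount=3 -> skip
r=15=1111 popcount=4 -> skip
r=16=10000 popcount=1 -> KEEP
r=17=10001 popcount=2 -> skip
r=18=10010 popcount=2 -> skip
r=19=10011 popcount=3 -> skip
r=20=10100 popcount=2 -> skip
r=21=10101 popcount=3 -> skip
r=22=10110 popcount=3 -> skip
r=23=10111 popcount=4 -> skip
r=24=11000 popcount=2 -> skip
r=25=11001 popcount=3 -> skip
r=26=11010 popcount=3 -> skip
r=27=11011 popcount=4 -> skip
r=28=11100 popcount=3 -> skip
r=29=11101 popcount=4 -> skip
r=30=11110 popcount=4 -> skip
r=31=11111 popcount=5 -> skip
r=32=100000 popcount=1 -> KEEP
r=33=100001 popcount=2 -> skip
r=34=100010 popcount=2 -> skip
r=35=100011 popcount=3 -> skip
r=36=100100 popcount=2 -> skip
r=37=100101 popcount=3 -> skip
r=38=100110 popcount=3 -> skip
r=39=100111 popcount=4 -> skip
r=40=101000 popcount=2 -> skip
r=41=101001 popcount=3 -> skip
r=42=101010 popcount=3 -> skip
r=43=101011 popcount=4 -> skip
r=44=101100 popcount=3 -> skip
r=45=101101 popcount=4 -> skip
r=46=101110 popcount=4 -> skip
r=47=101111 popcount=5 -> skip
r=48=110000 popcount=2 -> skip
r=49=110001 popcount=3 -> skip
r=50=110010 popcount=3 -> skip
r=51=110011 popcount=4 -> skip
Kept rows: 8 16 32

Answer: 8 16 32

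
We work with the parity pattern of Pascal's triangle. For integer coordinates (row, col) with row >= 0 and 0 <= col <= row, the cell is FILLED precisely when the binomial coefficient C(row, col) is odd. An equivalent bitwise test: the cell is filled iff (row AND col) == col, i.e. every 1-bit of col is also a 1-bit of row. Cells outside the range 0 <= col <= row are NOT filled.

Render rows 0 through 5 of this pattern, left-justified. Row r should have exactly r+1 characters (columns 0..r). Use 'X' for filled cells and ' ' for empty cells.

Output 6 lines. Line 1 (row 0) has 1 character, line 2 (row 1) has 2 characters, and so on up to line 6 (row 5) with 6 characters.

Answer: X
XX
X X
XXXX
X   X
XX  XX

Derivation:
r0=0: X
r1=1: XX
r2=10: X X
r3=11: XXXX
r4=100: X   X
r5=101: XX  XX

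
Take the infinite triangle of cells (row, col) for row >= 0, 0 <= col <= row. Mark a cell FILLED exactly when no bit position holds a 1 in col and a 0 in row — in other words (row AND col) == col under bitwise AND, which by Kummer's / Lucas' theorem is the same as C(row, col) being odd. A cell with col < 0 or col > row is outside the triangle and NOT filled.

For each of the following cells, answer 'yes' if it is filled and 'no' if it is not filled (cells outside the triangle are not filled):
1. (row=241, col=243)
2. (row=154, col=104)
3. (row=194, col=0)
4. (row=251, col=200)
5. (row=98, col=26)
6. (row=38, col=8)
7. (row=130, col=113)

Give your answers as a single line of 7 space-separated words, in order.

Answer: no no yes yes no no no

Derivation:
(241,243): col outside [0, 241] -> not filled
(154,104): row=0b10011010, col=0b1101000, row AND col = 0b1000 = 8; 8 != 104 -> empty
(194,0): row=0b11000010, col=0b0, row AND col = 0b0 = 0; 0 == 0 -> filled
(251,200): row=0b11111011, col=0b11001000, row AND col = 0b11001000 = 200; 200 == 200 -> filled
(98,26): row=0b1100010, col=0b11010, row AND col = 0b10 = 2; 2 != 26 -> empty
(38,8): row=0b100110, col=0b1000, row AND col = 0b0 = 0; 0 != 8 -> empty
(130,113): row=0b10000010, col=0b1110001, row AND col = 0b0 = 0; 0 != 113 -> empty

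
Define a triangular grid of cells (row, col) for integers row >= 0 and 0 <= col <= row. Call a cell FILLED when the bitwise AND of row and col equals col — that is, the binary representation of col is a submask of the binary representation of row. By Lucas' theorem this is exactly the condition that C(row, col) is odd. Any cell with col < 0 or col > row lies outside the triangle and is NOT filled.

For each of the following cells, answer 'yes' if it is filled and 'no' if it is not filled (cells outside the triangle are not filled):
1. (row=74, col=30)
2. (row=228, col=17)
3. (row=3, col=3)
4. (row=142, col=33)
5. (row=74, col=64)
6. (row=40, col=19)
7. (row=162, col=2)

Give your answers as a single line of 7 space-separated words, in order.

Answer: no no yes no yes no yes

Derivation:
(74,30): row=0b1001010, col=0b11110, row AND col = 0b1010 = 10; 10 != 30 -> empty
(228,17): row=0b11100100, col=0b10001, row AND col = 0b0 = 0; 0 != 17 -> empty
(3,3): row=0b11, col=0b11, row AND col = 0b11 = 3; 3 == 3 -> filled
(142,33): row=0b10001110, col=0b100001, row AND col = 0b0 = 0; 0 != 33 -> empty
(74,64): row=0b1001010, col=0b1000000, row AND col = 0b1000000 = 64; 64 == 64 -> filled
(40,19): row=0b101000, col=0b10011, row AND col = 0b0 = 0; 0 != 19 -> empty
(162,2): row=0b10100010, col=0b10, row AND col = 0b10 = 2; 2 == 2 -> filled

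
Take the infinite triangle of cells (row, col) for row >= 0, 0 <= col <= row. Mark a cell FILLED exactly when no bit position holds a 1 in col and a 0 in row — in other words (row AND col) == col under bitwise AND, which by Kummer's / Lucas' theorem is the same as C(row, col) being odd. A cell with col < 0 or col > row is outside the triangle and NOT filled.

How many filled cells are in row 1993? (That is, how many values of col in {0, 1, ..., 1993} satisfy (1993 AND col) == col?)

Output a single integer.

Answer: 128

Derivation:
1993 in binary = 11111001001
popcount(1993) = number of 1-bits in 11111001001 = 7
A col c satisfies (1993 AND c) == c iff every set bit of c is also set in 1993; each of the 7 set bits of 1993 can independently be on or off in c.
count = 2^7 = 128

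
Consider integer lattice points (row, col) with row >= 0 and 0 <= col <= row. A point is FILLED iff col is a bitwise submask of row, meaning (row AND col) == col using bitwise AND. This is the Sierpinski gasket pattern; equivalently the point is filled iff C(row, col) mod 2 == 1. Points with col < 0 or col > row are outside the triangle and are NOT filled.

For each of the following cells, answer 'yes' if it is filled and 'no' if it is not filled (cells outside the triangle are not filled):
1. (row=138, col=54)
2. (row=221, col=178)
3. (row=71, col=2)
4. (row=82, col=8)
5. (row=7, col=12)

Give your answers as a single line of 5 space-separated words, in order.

Answer: no no yes no no

Derivation:
(138,54): row=0b10001010, col=0b110110, row AND col = 0b10 = 2; 2 != 54 -> empty
(221,178): row=0b11011101, col=0b10110010, row AND col = 0b10010000 = 144; 144 != 178 -> empty
(71,2): row=0b1000111, col=0b10, row AND col = 0b10 = 2; 2 == 2 -> filled
(82,8): row=0b1010010, col=0b1000, row AND col = 0b0 = 0; 0 != 8 -> empty
(7,12): col outside [0, 7] -> not filled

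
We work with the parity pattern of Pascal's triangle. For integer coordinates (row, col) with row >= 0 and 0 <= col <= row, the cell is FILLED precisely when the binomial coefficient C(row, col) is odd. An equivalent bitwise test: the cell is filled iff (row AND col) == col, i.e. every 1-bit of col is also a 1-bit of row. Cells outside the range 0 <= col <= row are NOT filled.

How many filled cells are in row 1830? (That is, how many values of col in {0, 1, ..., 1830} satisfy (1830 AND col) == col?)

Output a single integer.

Answer: 64

Derivation:
1830 in binary = 11100100110
popcount(1830) = number of 1-bits in 11100100110 = 6
A col c satisfies (1830 AND c) == c iff every set bit of c is also set in 1830; each of the 6 set bits of 1830 can independently be on or off in c.
count = 2^6 = 64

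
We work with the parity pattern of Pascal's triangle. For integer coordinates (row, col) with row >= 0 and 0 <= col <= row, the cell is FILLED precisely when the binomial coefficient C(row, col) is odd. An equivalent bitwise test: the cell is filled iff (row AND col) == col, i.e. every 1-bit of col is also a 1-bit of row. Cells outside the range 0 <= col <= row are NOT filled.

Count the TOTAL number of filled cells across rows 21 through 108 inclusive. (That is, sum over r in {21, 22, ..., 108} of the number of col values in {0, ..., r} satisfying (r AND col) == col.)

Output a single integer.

r21=10101 pc3: +8 =8
r22=10110 pc3: +8 =16
r23=10111 pc4: +16 =32
r24=11000 pc2: +4 =36
r25=11001 pc3: +8 =44
r26=11010 pc3: +8 =52
r27=11011 pc4: +16 =68
r28=11100 pc3: +8 =76
r29=11101 pc4: +16 =92
r30=11110 pc4: +16 =108
r31=11111 pc5: +32 =140
r32=100000 pc1: +2 =142
r33=100001 pc2: +4 =146
r34=100010 pc2: +4 =150
r35=100011 pc3: +8 =158
r36=100100 pc2: +4 =162
r37=100101 pc3: +8 =170
r38=100110 pc3: +8 =178
r39=100111 pc4: +16 =194
r40=101000 pc2: +4 =198
r41=101001 pc3: +8 =206
r42=101010 pc3: +8 =214
r43=101011 pc4: +16 =230
r44=101100 pc3: +8 =238
r45=101101 pc4: +16 =254
r46=101110 pc4: +16 =270
r47=101111 pc5: +32 =302
r48=110000 pc2: +4 =306
r49=110001 pc3: +8 =314
r50=110010 pc3: +8 =322
r51=110011 pc4: +16 =338
r52=110100 pc3: +8 =346
r53=110101 pc4: +16 =362
r54=110110 pc4: +16 =378
r55=110111 pc5: +32 =410
r56=111000 pc3: +8 =418
r57=111001 pc4: +16 =434
r58=111010 pc4: +16 =450
r59=111011 pc5: +32 =482
r60=111100 pc4: +16 =498
r61=111101 pc5: +32 =530
r62=111110 pc5: +32 =562
r63=111111 pc6: +64 =626
r64=1000000 pc1: +2 =628
r65=1000001 pc2: +4 =632
r66=1000010 pc2: +4 =636
r67=1000011 pc3: +8 =644
r68=1000100 pc2: +4 =648
r69=1000101 pc3: +8 =656
r70=1000110 pc3: +8 =664
r71=1000111 pc4: +16 =680
r72=1001000 pc2: +4 =684
r73=1001001 pc3: +8 =692
r74=1001010 pc3: +8 =700
r75=1001011 pc4: +16 =716
r76=1001100 pc3: +8 =724
r77=1001101 pc4: +16 =740
r78=1001110 pc4: +16 =756
r79=1001111 pc5: +32 =788
r80=1010000 pc2: +4 =792
r81=1010001 pc3: +8 =800
r82=1010010 pc3: +8 =808
r83=1010011 pc4: +16 =824
r84=1010100 pc3: +8 =832
r85=1010101 pc4: +16 =848
r86=1010110 pc4: +16 =864
r87=1010111 pc5: +32 =896
r88=1011000 pc3: +8 =904
r89=1011001 pc4: +16 =920
r90=1011010 pc4: +16 =936
r91=1011011 pc5: +32 =968
r92=1011100 pc4: +16 =984
r93=1011101 pc5: +32 =1016
r94=1011110 pc5: +32 =1048
r95=1011111 pc6: +64 =1112
r96=1100000 pc2: +4 =1116
r97=1100001 pc3: +8 =1124
r98=1100010 pc3: +8 =1132
r99=1100011 pc4: +16 =1148
r100=1100100 pc3: +8 =1156
r101=1100101 pc4: +16 =1172
r102=1100110 pc4: +16 =1188
r103=1100111 pc5: +32 =1220
r104=1101000 pc3: +8 =1228
r105=1101001 pc4: +16 =1244
r106=1101010 pc4: +16 =1260
r107=1101011 pc5: +32 =1292
r108=1101100 pc4: +16 =1308

Answer: 1308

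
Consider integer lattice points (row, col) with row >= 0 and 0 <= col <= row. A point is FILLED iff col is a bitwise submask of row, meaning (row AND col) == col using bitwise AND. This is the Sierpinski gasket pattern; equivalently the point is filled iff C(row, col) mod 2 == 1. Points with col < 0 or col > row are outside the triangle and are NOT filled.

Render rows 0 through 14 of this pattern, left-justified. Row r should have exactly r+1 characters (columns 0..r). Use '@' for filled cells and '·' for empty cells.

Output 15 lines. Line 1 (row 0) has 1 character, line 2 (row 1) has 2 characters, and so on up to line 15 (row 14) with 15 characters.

r0=0: @
r1=1: @@
r2=10: @·@
r3=11: @@@@
r4=100: @···@
r5=101: @@··@@
r6=110: @·@·@·@
r7=111: @@@@@@@@
r8=1000: @·······@
r9=1001: @@······@@
r10=1010: @·@·····@·@
r11=1011: @@@@····@@@@
r12=1100: @···@···@···@
r13=1101: @@··@@··@@··@@
r14=1110: @·@·@·@·@·@·@·@

Answer: @
@@
@·@
@@@@
@···@
@@··@@
@·@·@·@
@@@@@@@@
@·······@
@@······@@
@·@·····@·@
@@@@····@@@@
@···@···@···@
@@··@@··@@··@@
@·@·@·@·@·@·@·@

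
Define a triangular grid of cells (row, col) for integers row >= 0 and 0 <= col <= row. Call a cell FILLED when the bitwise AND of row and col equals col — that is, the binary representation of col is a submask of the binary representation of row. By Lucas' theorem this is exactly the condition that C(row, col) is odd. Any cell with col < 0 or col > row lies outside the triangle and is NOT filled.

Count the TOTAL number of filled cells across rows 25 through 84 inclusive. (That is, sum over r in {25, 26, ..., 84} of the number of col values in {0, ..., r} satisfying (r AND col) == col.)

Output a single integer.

Answer: 796

Derivation:
r25=11001 pc3: +8 =8
r26=11010 pc3: +8 =16
r27=11011 pc4: +16 =32
r28=11100 pc3: +8 =40
r29=11101 pc4: +16 =56
r30=11110 pc4: +16 =72
r31=11111 pc5: +32 =104
r32=100000 pc1: +2 =106
r33=100001 pc2: +4 =110
r34=100010 pc2: +4 =114
r35=100011 pc3: +8 =122
r36=100100 pc2: +4 =126
r37=100101 pc3: +8 =134
r38=100110 pc3: +8 =142
r39=100111 pc4: +16 =158
r40=101000 pc2: +4 =162
r41=101001 pc3: +8 =170
r42=101010 pc3: +8 =178
r43=101011 pc4: +16 =194
r44=101100 pc3: +8 =202
r45=101101 pc4: +16 =218
r46=101110 pc4: +16 =234
r47=101111 pc5: +32 =266
r48=110000 pc2: +4 =270
r49=110001 pc3: +8 =278
r50=110010 pc3: +8 =286
r51=110011 pc4: +16 =302
r52=110100 pc3: +8 =310
r53=110101 pc4: +16 =326
r54=110110 pc4: +16 =342
r55=110111 pc5: +32 =374
r56=111000 pc3: +8 =382
r57=111001 pc4: +16 =398
r58=111010 pc4: +16 =414
r59=111011 pc5: +32 =446
r60=111100 pc4: +16 =462
r61=111101 pc5: +32 =494
r62=111110 pc5: +32 =526
r63=111111 pc6: +64 =590
r64=1000000 pc1: +2 =592
r65=1000001 pc2: +4 =596
r66=1000010 pc2: +4 =600
r67=1000011 pc3: +8 =608
r68=1000100 pc2: +4 =612
r69=1000101 pc3: +8 =620
r70=1000110 pc3: +8 =628
r71=1000111 pc4: +16 =644
r72=1001000 pc2: +4 =648
r73=1001001 pc3: +8 =656
r74=1001010 pc3: +8 =664
r75=1001011 pc4: +16 =680
r76=1001100 pc3: +8 =688
r77=1001101 pc4: +16 =704
r78=1001110 pc4: +16 =720
r79=1001111 pc5: +32 =752
r80=1010000 pc2: +4 =756
r81=1010001 pc3: +8 =764
r82=1010010 pc3: +8 =772
r83=1010011 pc4: +16 =788
r84=1010100 pc3: +8 =796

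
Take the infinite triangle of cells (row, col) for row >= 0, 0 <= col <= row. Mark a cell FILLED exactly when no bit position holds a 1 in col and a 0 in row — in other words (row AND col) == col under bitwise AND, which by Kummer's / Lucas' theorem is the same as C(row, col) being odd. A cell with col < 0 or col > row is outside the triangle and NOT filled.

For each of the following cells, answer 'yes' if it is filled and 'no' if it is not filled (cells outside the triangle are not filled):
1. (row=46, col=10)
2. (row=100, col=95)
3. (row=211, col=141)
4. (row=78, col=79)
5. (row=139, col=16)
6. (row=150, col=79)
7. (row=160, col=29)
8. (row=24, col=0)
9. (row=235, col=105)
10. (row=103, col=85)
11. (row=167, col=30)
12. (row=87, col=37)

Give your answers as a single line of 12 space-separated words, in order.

(46,10): row=0b101110, col=0b1010, row AND col = 0b1010 = 10; 10 == 10 -> filled
(100,95): row=0b1100100, col=0b1011111, row AND col = 0b1000100 = 68; 68 != 95 -> empty
(211,141): row=0b11010011, col=0b10001101, row AND col = 0b10000001 = 129; 129 != 141 -> empty
(78,79): col outside [0, 78] -> not filled
(139,16): row=0b10001011, col=0b10000, row AND col = 0b0 = 0; 0 != 16 -> empty
(150,79): row=0b10010110, col=0b1001111, row AND col = 0b110 = 6; 6 != 79 -> empty
(160,29): row=0b10100000, col=0b11101, row AND col = 0b0 = 0; 0 != 29 -> empty
(24,0): row=0b11000, col=0b0, row AND col = 0b0 = 0; 0 == 0 -> filled
(235,105): row=0b11101011, col=0b1101001, row AND col = 0b1101001 = 105; 105 == 105 -> filled
(103,85): row=0b1100111, col=0b1010101, row AND col = 0b1000101 = 69; 69 != 85 -> empty
(167,30): row=0b10100111, col=0b11110, row AND col = 0b110 = 6; 6 != 30 -> empty
(87,37): row=0b1010111, col=0b100101, row AND col = 0b101 = 5; 5 != 37 -> empty

Answer: yes no no no no no no yes yes no no no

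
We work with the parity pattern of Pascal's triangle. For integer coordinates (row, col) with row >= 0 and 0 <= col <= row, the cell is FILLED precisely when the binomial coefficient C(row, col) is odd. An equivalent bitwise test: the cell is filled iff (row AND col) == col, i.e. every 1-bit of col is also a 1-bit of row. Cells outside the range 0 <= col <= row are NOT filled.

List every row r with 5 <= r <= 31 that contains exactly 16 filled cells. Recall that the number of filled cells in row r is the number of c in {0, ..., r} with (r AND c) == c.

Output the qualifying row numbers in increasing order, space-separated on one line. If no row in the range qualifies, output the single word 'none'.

Answer: 15 23 27 29 30

Derivation:
Row r has 2^popcount(r) filled cells, so we need popcount(r) = log2(16) = 4.
Scan r = 5..31 and keep those with exactly 4 one-bits:
r=5=101 popcount=2 -> skip
r=6=110 popcount=2 -> skip
r=7=111 popcount=3 -> skip
r=8=1000 popcount=1 -> skip
r=9=1001 popcount=2 -> skip
r=10=1010 popcount=2 -> skip
r=11=1011 popcount=3 -> skip
r=12=1100 popcount=2 -> skip
r=13=1101 popcount=3 -> skip
r=14=1110 popcount=3 -> skip
r=15=1111 popcount=4 -> KEEP
r=16=10000 popcount=1 -> skip
r=17=10001 popcount=2 -> skip
r=18=10010 popcount=2 -> skip
r=19=10011 popcount=3 -> skip
r=20=10100 popcount=2 -> skip
r=21=10101 popcount=3 -> skip
r=22=10110 popcount=3 -> skip
r=23=10111 popcount=4 -> KEEP
r=24=11000 popcount=2 -> skip
r=25=11001 popcount=3 -> skip
r=26=11010 popcount=3 -> skip
r=27=11011 popcount=4 -> KEEP
r=28=11100 popcount=3 -> skip
r=29=11101 popcount=4 -> KEEP
r=30=11110 popcount=4 -> KEEP
r=31=11111 popcount=5 -> skip
Kept rows: 15 23 27 29 30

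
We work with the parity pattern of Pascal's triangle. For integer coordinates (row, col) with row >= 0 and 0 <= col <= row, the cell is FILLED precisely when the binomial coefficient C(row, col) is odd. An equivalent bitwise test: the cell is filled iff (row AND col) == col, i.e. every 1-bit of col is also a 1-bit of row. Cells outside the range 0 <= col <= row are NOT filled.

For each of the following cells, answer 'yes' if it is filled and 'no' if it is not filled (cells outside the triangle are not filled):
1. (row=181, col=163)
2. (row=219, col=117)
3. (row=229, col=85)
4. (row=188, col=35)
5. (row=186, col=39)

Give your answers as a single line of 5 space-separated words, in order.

Answer: no no no no no

Derivation:
(181,163): row=0b10110101, col=0b10100011, row AND col = 0b10100001 = 161; 161 != 163 -> empty
(219,117): row=0b11011011, col=0b1110101, row AND col = 0b1010001 = 81; 81 != 117 -> empty
(229,85): row=0b11100101, col=0b1010101, row AND col = 0b1000101 = 69; 69 != 85 -> empty
(188,35): row=0b10111100, col=0b100011, row AND col = 0b100000 = 32; 32 != 35 -> empty
(186,39): row=0b10111010, col=0b100111, row AND col = 0b100010 = 34; 34 != 39 -> empty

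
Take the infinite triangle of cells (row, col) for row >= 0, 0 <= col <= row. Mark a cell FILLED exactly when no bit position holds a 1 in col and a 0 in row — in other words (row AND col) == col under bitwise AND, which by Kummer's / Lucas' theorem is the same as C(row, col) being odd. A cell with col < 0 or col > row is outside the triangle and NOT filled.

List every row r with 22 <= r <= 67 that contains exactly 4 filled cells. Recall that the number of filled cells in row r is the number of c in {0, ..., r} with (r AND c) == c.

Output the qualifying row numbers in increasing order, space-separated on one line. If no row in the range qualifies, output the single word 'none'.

Answer: 24 33 34 36 40 48 65 66

Derivation:
Row r has 2^popcount(r) filled cells, so we need popcount(r) = log2(4) = 2.
Scan r = 22..67 and keep those with exactly 2 one-bits:
r=22=10110 popcount=3 -> skip
r=23=10111 popcount=4 -> skip
r=24=11000 popcount=2 -> KEEP
r=25=11001 popcount=3 -> skip
r=26=11010 popcount=3 -> skip
r=27=11011 popcount=4 -> skip
r=28=11100 popcount=3 -> skip
r=29=11101 popcount=4 -> skip
r=30=11110 popcount=4 -> skip
r=31=11111 popcount=5 -> skip
r=32=100000 popcount=1 -> skip
r=33=100001 popcount=2 -> KEEP
r=34=100010 popcount=2 -> KEEP
r=35=100011 popcount=3 -> skip
r=36=100100 popcount=2 -> KEEP
r=37=100101 popcount=3 -> skip
r=38=100110 popcount=3 -> skip
r=39=100111 popcount=4 -> skip
r=40=101000 popcount=2 -> KEEP
r=41=101001 popcount=3 -> skip
r=42=101010 popcount=3 -> skip
r=43=101011 popcount=4 -> skip
r=44=101100 popcount=3 -> skip
r=45=101101 popcount=4 -> skip
r=46=101110 popcount=4 -> skip
r=47=101111 popcount=5 -> skip
r=48=110000 popcount=2 -> KEEP
r=49=110001 popcount=3 -> skip
r=50=110010 popcount=3 -> skip
r=51=110011 popcount=4 -> skip
r=52=110100 popcount=3 -> skip
r=53=110101 popcount=4 -> skip
r=54=110110 popcount=4 -> skip
r=55=110111 popcount=5 -> skip
r=56=111000 popcount=3 -> skip
r=57=111001 popcount=4 -> skip
r=58=111010 popcount=4 -> skip
r=59=111011 popcount=5 -> skip
r=60=111100 popcount=4 -> skip
r=61=111101 popcount=5 -> skip
r=62=111110 popcount=5 -> skip
r=63=111111 popcount=6 -> skip
r=64=1000000 popcount=1 -> skip
r=65=1000001 popcount=2 -> KEEP
r=66=1000010 popcount=2 -> KEEP
r=67=1000011 popcount=3 -> skip
Kept rows: 24 33 34 36 40 48 65 66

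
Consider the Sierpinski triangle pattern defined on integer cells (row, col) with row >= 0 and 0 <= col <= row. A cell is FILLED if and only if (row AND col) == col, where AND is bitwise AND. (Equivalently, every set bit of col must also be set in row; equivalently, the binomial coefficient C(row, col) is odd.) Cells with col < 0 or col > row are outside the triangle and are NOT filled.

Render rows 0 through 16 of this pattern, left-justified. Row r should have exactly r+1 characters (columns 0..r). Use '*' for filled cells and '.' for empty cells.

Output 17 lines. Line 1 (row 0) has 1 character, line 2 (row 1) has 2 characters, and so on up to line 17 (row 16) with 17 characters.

r0=0: *
r1=1: **
r2=10: *.*
r3=11: ****
r4=100: *...*
r5=101: **..**
r6=110: *.*.*.*
r7=111: ********
r8=1000: *.......*
r9=1001: **......**
r10=1010: *.*.....*.*
r11=1011: ****....****
r12=1100: *...*...*...*
r13=1101: **..**..**..**
r14=1110: *.*.*.*.*.*.*.*
r15=1111: ****************
r16=10000: *...............*

Answer: *
**
*.*
****
*...*
**..**
*.*.*.*
********
*.......*
**......**
*.*.....*.*
****....****
*...*...*...*
**..**..**..**
*.*.*.*.*.*.*.*
****************
*...............*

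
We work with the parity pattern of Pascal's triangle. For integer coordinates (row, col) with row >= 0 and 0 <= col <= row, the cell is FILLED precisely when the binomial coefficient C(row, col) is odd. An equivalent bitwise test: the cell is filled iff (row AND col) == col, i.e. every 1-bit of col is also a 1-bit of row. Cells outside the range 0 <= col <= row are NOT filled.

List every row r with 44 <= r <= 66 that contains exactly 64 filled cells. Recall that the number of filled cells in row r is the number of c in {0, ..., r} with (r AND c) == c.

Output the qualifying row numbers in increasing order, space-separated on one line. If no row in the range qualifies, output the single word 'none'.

Answer: 63

Derivation:
Row r has 2^popcount(r) filled cells, so we need popcount(r) = log2(64) = 6.
Scan r = 44..66 and keep those with exactly 6 one-bits:
r=44=101100 popcount=3 -> skip
r=45=101101 popcount=4 -> skip
r=46=101110 popcount=4 -> skip
r=47=101111 popcount=5 -> skip
r=48=110000 popcount=2 -> skip
r=49=110001 popcount=3 -> skip
r=50=110010 popcount=3 -> skip
r=51=110011 popcount=4 -> skip
r=52=110100 popcount=3 -> skip
r=53=110101 popcount=4 -> skip
r=54=110110 popcount=4 -> skip
r=55=110111 popcount=5 -> skip
r=56=111000 popcount=3 -> skip
r=57=111001 popcount=4 -> skip
r=58=111010 popcount=4 -> skip
r=59=111011 popcount=5 -> skip
r=60=111100 popcount=4 -> skip
r=61=111101 popcount=5 -> skip
r=62=111110 popcount=5 -> skip
r=63=111111 popcount=6 -> KEEP
r=64=1000000 popcount=1 -> skip
r=65=1000001 popcount=2 -> skip
r=66=1000010 popcount=2 -> skip
Kept rows: 63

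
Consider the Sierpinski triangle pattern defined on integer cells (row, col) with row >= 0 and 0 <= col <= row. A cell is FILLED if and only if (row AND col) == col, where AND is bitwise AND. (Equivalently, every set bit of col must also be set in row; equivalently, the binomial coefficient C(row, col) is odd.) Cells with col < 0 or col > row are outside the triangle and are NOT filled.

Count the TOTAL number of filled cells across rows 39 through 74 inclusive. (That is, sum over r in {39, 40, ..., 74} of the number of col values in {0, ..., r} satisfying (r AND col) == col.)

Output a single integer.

Answer: 522

Derivation:
r39=100111 pc4: +16 =16
r40=101000 pc2: +4 =20
r41=101001 pc3: +8 =28
r42=101010 pc3: +8 =36
r43=101011 pc4: +16 =52
r44=101100 pc3: +8 =60
r45=101101 pc4: +16 =76
r46=101110 pc4: +16 =92
r47=101111 pc5: +32 =124
r48=110000 pc2: +4 =128
r49=110001 pc3: +8 =136
r50=110010 pc3: +8 =144
r51=110011 pc4: +16 =160
r52=110100 pc3: +8 =168
r53=110101 pc4: +16 =184
r54=110110 pc4: +16 =200
r55=110111 pc5: +32 =232
r56=111000 pc3: +8 =240
r57=111001 pc4: +16 =256
r58=111010 pc4: +16 =272
r59=111011 pc5: +32 =304
r60=111100 pc4: +16 =320
r61=111101 pc5: +32 =352
r62=111110 pc5: +32 =384
r63=111111 pc6: +64 =448
r64=1000000 pc1: +2 =450
r65=1000001 pc2: +4 =454
r66=1000010 pc2: +4 =458
r67=1000011 pc3: +8 =466
r68=1000100 pc2: +4 =470
r69=1000101 pc3: +8 =478
r70=1000110 pc3: +8 =486
r71=1000111 pc4: +16 =502
r72=1001000 pc2: +4 =506
r73=1001001 pc3: +8 =514
r74=1001010 pc3: +8 =522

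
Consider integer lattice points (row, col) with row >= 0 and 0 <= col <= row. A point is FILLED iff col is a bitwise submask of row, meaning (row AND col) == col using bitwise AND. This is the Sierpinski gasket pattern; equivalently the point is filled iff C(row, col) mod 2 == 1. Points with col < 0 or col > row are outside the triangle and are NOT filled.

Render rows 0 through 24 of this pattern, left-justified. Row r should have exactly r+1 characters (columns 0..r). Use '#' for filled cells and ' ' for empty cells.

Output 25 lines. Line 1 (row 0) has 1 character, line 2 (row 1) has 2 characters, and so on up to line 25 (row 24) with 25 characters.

r0=0: #
r1=1: ##
r2=10: # #
r3=11: ####
r4=100: #   #
r5=101: ##  ##
r6=110: # # # #
r7=111: ########
r8=1000: #       #
r9=1001: ##      ##
r10=1010: # #     # #
r11=1011: ####    ####
r12=1100: #   #   #   #
r13=1101: ##  ##  ##  ##
r14=1110: # # # # # # # #
r15=1111: ################
r16=10000: #               #
r17=10001: ##              ##
r18=10010: # #             # #
r19=10011: ####            ####
r20=10100: #   #           #   #
r21=10101: ##  ##          ##  ##
r22=10110: # # # #         # # # #
r23=10111: ########        ########
r24=11000: #       #       #       #

Answer: #
##
# #
####
#   #
##  ##
# # # #
########
#       #
##      ##
# #     # #
####    ####
#   #   #   #
##  ##  ##  ##
# # # # # # # #
################
#               #
##              ##
# #             # #
####            ####
#   #           #   #
##  ##          ##  ##
# # # #         # # # #
########        ########
#       #       #       #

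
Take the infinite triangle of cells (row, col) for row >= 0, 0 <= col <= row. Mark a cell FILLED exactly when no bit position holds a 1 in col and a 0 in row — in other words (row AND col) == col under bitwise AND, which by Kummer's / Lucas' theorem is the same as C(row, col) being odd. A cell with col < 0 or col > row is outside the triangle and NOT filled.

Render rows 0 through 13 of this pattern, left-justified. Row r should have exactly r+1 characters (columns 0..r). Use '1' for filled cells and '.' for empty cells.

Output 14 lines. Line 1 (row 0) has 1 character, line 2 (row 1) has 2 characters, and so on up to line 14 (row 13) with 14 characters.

r0=0: 1
r1=1: 11
r2=10: 1.1
r3=11: 1111
r4=100: 1...1
r5=101: 11..11
r6=110: 1.1.1.1
r7=111: 11111111
r8=1000: 1.......1
r9=1001: 11......11
r10=1010: 1.1.....1.1
r11=1011: 1111....1111
r12=1100: 1...1...1...1
r13=1101: 11..11..11..11

Answer: 1
11
1.1
1111
1...1
11..11
1.1.1.1
11111111
1.......1
11......11
1.1.....1.1
1111....1111
1...1...1...1
11..11..11..11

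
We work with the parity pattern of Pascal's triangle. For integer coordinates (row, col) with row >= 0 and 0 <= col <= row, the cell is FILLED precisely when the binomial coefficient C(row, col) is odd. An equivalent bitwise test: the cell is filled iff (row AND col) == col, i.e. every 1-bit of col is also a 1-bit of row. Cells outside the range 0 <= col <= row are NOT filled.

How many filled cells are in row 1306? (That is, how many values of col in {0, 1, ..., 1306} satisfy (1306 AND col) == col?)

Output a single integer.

Answer: 32

Derivation:
1306 in binary = 10100011010
popcount(1306) = number of 1-bits in 10100011010 = 5
A col c satisfies (1306 AND c) == c iff every set bit of c is also set in 1306; each of the 5 set bits of 1306 can independently be on or off in c.
count = 2^5 = 32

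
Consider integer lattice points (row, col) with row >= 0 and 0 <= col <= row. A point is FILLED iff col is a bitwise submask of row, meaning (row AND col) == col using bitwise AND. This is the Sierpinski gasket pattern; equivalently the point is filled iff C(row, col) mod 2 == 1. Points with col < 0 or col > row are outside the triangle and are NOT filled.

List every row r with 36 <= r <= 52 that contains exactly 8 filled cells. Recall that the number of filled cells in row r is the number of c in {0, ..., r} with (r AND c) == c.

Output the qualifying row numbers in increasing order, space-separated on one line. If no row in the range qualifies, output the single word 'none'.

Row r has 2^popcount(r) filled cells, so we need popcount(r) = log2(8) = 3.
Scan r = 36..52 and keep those with exactly 3 one-bits:
r=36=100100 popcount=2 -> skip
r=37=100101 popcount=3 -> KEEP
r=38=100110 popcount=3 -> KEEP
r=39=100111 popcount=4 -> skip
r=40=101000 popcount=2 -> skip
r=41=101001 popcount=3 -> KEEP
r=42=101010 popcount=3 -> KEEP
r=43=101011 popcount=4 -> skip
r=44=101100 popcount=3 -> KEEP
r=45=101101 popcount=4 -> skip
r=46=101110 popcount=4 -> skip
r=47=101111 popcount=5 -> skip
r=48=110000 popcount=2 -> skip
r=49=110001 popcount=3 -> KEEP
r=50=110010 popcount=3 -> KEEP
r=51=110011 popcount=4 -> skip
r=52=110100 popcount=3 -> KEEP
Kept rows: 37 38 41 42 44 49 50 52

Answer: 37 38 41 42 44 49 50 52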